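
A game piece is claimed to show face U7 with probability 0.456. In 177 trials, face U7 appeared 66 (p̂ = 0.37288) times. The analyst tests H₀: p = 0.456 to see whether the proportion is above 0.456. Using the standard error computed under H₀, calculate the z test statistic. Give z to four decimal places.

p̂ = 66/177 = 0.372881.
Standard error under H₀: √(0.456×0.544/177) = 0.037436.
z = (0.372881 − 0.456)/0.037436 = -0.083119/0.037436 = -2.2203.

z = -2.2203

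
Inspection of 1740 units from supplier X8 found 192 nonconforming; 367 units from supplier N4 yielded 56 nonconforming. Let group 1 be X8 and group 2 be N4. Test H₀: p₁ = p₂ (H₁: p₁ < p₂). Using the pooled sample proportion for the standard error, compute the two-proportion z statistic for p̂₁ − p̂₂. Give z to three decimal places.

p̂₁ = 192/1740 = 0.110345, p̂₂ = 56/367 = 0.152589.
Pooled p̂ = (192+56)/(1740+367) = 248/2107 = 0.117703.
SE = √(p̂(1−p̂)(1/n₁+1/n₂)) = √(0.117703·0.882297·0.00329951) = √(0.00034265) = 0.018511.
z = (0.110345 − 0.152589)/0.018511 = -0.042244/0.018511 = -2.282.

z = -2.282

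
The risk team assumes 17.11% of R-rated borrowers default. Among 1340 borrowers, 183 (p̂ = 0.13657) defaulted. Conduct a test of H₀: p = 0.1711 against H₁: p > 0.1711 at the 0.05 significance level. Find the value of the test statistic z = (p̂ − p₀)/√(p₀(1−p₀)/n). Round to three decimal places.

z = -3.357

p̂ = 183/1340 ≈ 0.136567.
Under H₀, SE = √(0.1711·0.8289/1340) = √(0.000105839) = 0.010288.
z = (0.136567 − 0.1711)/0.010288 = -0.034533/0.010288 = -3.357.
p-value = P(Z > -3.357) ≈ 0.9996; since p > α = 0.05, fail to reject H₀.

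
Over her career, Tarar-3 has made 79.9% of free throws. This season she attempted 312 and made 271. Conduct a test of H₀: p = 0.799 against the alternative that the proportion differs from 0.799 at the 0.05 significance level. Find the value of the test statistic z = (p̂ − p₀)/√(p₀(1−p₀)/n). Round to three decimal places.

p̂ = 271/312 ≈ 0.86859.
Standard error under H₀: √(0.799×0.201/312) = 0.02269.
z = (0.86859 − 0.799)/0.02269 = 0.06959/0.02269 = 3.067.
Two-sided p-value ≈ 2·Φ(−3.067) = 0.0022. With α = 0.05, reject H₀.

z = 3.067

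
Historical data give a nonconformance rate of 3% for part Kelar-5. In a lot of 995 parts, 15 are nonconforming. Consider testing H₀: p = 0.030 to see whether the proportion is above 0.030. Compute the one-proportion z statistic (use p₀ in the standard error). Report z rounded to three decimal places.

p̂ = 15/995 ≈ 0.015075.
Standard error under H₀: √(0.03×0.97/995) = 0.005408.
z = (0.015075 − 0.03)/0.005408 = -0.014925/0.005408 = -2.760.

z = -2.760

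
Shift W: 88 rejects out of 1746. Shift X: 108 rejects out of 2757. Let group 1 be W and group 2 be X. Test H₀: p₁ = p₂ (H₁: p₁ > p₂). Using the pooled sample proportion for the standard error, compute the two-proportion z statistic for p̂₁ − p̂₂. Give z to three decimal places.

p̂₁ = 88/1746 ≈ 0.050401, p̂₂ = 108/2757 ≈ 0.039173.
Pooled p̂ = (88+108)/(1746+2757) = 196/4503 = 0.043527.
SE = √(p̂(1−p̂)(1/n₁+1/n₂)) = √(0.043527·0.956473·0.000935451) = √(3.89447e-05) = 0.006241.
z = (0.050401 − 0.039173)/0.006241 = 0.011228/0.006241 = 1.799.
p-value = P(Z > 1.799) ≈ 0.0360.

z = 1.799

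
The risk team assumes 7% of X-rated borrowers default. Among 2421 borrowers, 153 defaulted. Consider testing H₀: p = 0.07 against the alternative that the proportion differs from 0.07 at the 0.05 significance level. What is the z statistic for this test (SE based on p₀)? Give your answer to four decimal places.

p̂ = 153/2421 ≈ 0.0631970.
Under H₀, SE = √(0.07·0.93/2421) = √(2.68897e-05) = 0.0051855.
z = (0.0631970 − 0.07)/0.0051855 = -0.0068030/0.0051855 = -1.3119.
Two-sided p-value ≈ 2·Φ(−1.312) = 0.1895, so at α = 0.05 we fail to reject H₀.

z = -1.3119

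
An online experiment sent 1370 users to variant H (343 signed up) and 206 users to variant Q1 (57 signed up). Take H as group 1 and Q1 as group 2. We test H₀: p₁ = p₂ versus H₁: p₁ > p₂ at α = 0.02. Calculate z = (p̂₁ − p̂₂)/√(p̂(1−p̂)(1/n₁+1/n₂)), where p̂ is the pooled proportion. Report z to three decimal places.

p̂₁ = 343/1370 ≈ 0.25036, p̂₂ = 57/206 ≈ 0.27670.
Pooled p̂ = (343+57)/(1370+206) = 400/1576 = 0.25381.
SE = √(p̂(1−p̂)(1/n₁+1/n₂)) = √(0.25381·0.74619·0.0055843) = √(0.0010576) = 0.03252.
z = (0.25036 − 0.27670)/0.03252 = -0.02634/0.03252 = -0.810.
p-value = P(Z > -0.810) ≈ 0.7910; since p > α = 0.02, fail to reject H₀.

z = -0.810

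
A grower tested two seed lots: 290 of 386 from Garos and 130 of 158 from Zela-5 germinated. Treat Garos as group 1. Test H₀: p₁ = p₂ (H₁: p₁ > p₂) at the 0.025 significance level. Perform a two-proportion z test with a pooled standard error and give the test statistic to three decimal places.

p̂₁ = 290/386 = 0.75130, p̂₂ = 130/158 = 0.82278.
Pooled p̂ = (290+130)/(386+158) = 420/544 = 0.77206.
SE = √(p̂(1−p̂)(1/n₁+1/n₂)) = √(0.77206·0.22794·0.00891979) = √(0.00156974) = 0.03962.
z = (0.75130 − 0.82278)/0.03962 = -0.07148/0.03962 = -1.804.
p-value = P(Z > -1.804) ≈ 0.9644. With α = 0.025, fail to reject H₀.

z = -1.804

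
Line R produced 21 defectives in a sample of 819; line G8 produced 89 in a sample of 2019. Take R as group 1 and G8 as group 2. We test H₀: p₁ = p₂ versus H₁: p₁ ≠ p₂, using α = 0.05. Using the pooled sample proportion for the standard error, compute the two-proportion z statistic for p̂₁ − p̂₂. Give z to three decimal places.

z = -2.306

p̂₁ = 21/819 = 0.025641, p̂₂ = 89/2019 = 0.044081.
Pooled p̂ = (21+89)/(819+2019) = 110/2838 = 0.038760.
SE = √(p̂(1−p̂)(1/n₁+1/n₂)) = √(0.038760·0.961240·0.0017163) = √(6.39447e-05) = 0.007997.
z = (0.025641 − 0.044081)/0.007997 = -0.018440/0.007997 = -2.306.
Two-sided p-value ≈ 2·Φ(−2.306) = 0.0211; since p < α = 0.05, reject H₀.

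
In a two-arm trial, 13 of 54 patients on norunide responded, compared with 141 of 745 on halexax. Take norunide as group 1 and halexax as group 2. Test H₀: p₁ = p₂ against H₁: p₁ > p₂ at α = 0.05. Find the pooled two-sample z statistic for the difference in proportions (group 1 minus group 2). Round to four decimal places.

p̂₁ = 13/54 ≈ 0.240741, p̂₂ = 141/745 ≈ 0.189262.
Pooled p̂ = (13+141)/(54+745) = 154/799 = 0.192741.
SE = √(0.155592 × 0.0198608) = 0.055589.
z = (0.240741 − 0.189262)/0.055589 = 0.051479/0.055589 = 0.9261.
p-value = P(Z > 0.926) ≈ 0.1772. With α = 0.05, fail to reject H₀.

z = 0.9261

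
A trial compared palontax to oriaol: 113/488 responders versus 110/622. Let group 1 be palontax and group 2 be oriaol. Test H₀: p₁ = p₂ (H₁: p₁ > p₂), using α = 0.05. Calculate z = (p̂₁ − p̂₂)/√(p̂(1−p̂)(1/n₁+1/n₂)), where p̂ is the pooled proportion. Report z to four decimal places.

p̂₁ = 113/488 = 0.231557, p̂₂ = 110/622 = 0.176849.
Pooled p̂ = (113+110)/(488+622) = 223/1110 = 0.200901.
SE = √(p̂(1−p̂)(1/n₁+1/n₂)) = √(0.200901·0.799099·0.0036569) = √(0.000587077) = 0.024230.
z = (0.231557 − 0.176849)/0.024230 = 0.054708/0.024230 = 2.2579.
p-value = P(Z > 2.258) ≈ 0.0120. With α = 0.05, reject H₀.

z = 2.2579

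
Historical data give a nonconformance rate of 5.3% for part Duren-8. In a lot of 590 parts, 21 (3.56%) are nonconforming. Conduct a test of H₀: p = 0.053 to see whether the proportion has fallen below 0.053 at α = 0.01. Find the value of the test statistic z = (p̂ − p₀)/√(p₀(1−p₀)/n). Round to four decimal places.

z = -1.8873

p̂ = 21/590 = 0.035593.
SE = √(p₀(1−p₀)/n) = √(0.050191/590) = 0.009223.
z = (0.035593 − 0.053)/0.009223 = -0.017407/0.009223 = -1.8873.
p-value = P(Z < -1.887) ≈ 0.0296; since p > α = 0.01, fail to reject H₀.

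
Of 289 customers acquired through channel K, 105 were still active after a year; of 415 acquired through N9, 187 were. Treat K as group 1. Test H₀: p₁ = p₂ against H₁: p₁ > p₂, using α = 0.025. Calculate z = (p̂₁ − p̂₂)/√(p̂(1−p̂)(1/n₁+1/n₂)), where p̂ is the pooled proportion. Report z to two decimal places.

p̂₁ = 105/289 = 0.36332, p̂₂ = 187/415 = 0.45060.
Pooled p̂ = (105+187)/(289+415) = 292/704 = 0.41477.
SE = √(0.242736 × 0.00586985) = 0.03775.
z = (0.36332 − 0.45060)/0.03775 = -0.08728/0.03775 = -2.31.
p-value = P(Z > -2.312) ≈ 0.9896. With α = 0.025, fail to reject H₀.

z = -2.31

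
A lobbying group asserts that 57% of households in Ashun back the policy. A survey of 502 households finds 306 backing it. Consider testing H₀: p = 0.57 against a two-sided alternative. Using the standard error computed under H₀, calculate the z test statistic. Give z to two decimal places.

p̂ = 306/502 = 0.6096.
SE = √(p₀(1−p₀)/n) = √(0.2451/502) = 0.0221.
z = (0.6096 − 0.57)/0.0221 = 0.0396/0.0221 = 1.79.
Two-sided p-value ≈ 2·Φ(−1.790) = 0.0734.

z = 1.79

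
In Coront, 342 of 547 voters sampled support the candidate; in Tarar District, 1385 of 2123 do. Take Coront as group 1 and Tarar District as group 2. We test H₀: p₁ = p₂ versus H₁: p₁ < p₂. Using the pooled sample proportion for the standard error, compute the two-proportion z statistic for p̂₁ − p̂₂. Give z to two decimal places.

z = -1.18

p̂₁ = 342/547 ≈ 0.62523, p̂₂ = 1385/2123 ≈ 0.65238.
Pooled p̂ = (342+1385)/(547+2123) = 1727/2670 = 0.64682.
SE = √(0.228445 × 0.00229919) = 0.02292.
z = (0.62523 − 0.65238)/0.02292 = -0.02715/0.02292 = -1.18.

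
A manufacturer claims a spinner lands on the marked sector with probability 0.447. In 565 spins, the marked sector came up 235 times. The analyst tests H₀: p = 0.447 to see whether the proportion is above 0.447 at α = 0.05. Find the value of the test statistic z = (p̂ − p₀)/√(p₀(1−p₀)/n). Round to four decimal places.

p̂ = 235/565 ≈ 0.4159292.
SE = √(p₀(1−p₀)/n) = √(0.24719/565) = 0.0209166.
z = (0.4159292 − 0.447)/0.0209166 = -0.0310708/0.0209166 = -1.4855.
p-value = P(Z > -1.485) ≈ 0.9313; since p > α = 0.05, fail to reject H₀.

z = -1.4855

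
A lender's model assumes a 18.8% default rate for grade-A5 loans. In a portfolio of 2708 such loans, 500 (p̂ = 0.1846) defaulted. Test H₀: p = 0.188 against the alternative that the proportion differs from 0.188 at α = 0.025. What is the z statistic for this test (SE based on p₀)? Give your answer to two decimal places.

p̂ = 500/2708 = 0.1846.
Under H₀, SE = √(0.188·0.812/2708) = √(5.63722e-05) = 0.0075.
z = (0.1846 − 0.188)/0.0075 = -0.0034/0.0075 = -0.45.
p-value = 2·P(Z > 0.448) ≈ 0.6543; since p > α = 0.025, fail to reject H₀.

z = -0.45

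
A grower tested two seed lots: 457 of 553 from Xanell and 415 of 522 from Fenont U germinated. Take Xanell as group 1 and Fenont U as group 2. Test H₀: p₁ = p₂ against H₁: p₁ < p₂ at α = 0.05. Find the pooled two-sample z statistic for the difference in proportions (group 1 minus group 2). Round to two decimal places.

p̂₁ = 457/553 ≈ 0.8264, p̂₂ = 415/522 ≈ 0.7950.
Pooled p̂ = (457+415)/(553+522) = 872/1075 = 0.8112.
SE = √(p̂(1−p̂)(1/n₁+1/n₂)) = √(0.8112·0.1888·0.00372403) = √(0.000570438) = 0.0239.
z = (0.8264 − 0.7950)/0.0239 = 0.0314/0.0239 = 1.31.
p-value = P(Z < 1.314) ≈ 0.9056. With α = 0.05, fail to reject H₀.

z = 1.31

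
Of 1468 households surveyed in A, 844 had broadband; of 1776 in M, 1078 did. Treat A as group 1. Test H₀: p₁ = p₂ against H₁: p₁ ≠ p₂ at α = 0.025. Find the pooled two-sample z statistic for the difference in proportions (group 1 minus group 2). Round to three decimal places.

p̂₁ = 844/1468 ≈ 0.57493, p̂₂ = 1078/1776 ≈ 0.60698.
Pooled p̂ = (844+1078)/(1468+1776) = 1922/3244 = 0.59248.
SE = √(0.241448 × 0.00124426) = 0.01733.
z = (0.57493 − 0.60698)/0.01733 = -0.03205/0.01733 = -1.849.
p-value = 2·P(Z > 1.849) ≈ 0.0644, so at α = 0.025 we fail to reject H₀.

z = -1.849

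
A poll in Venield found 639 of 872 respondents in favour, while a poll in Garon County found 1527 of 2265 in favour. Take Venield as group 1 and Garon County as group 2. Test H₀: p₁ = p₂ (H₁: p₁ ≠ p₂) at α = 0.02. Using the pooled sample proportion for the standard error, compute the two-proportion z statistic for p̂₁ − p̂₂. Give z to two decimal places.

z = 3.18

p̂₁ = 639/872 ≈ 0.7328, p̂₂ = 1527/2265 ≈ 0.6742.
Pooled p̂ = (639+1527)/(872+2265) = 2166/3137 = 0.6905.
SE = √(p̂(1−p̂)(1/n₁+1/n₂)) = √(0.6905·0.3095·0.00158829) = √(0.000339452) = 0.0184.
z = (0.7328 − 0.6742)/0.0184 = 0.0586/0.0184 = 3.18.
p-value = 2·P(Z > 3.182) ≈ 0.0015, so at α = 0.02 we reject H₀.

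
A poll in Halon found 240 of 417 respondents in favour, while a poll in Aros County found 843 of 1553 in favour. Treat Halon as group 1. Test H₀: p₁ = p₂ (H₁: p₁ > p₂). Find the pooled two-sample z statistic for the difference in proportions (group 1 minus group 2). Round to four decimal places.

p̂₁ = 240/417 = 0.575540, p̂₂ = 843/1553 = 0.542820.
Pooled p̂ = (240+843)/(417+1553) = 1083/1970 = 0.549746.
SE = √(p̂(1−p̂)(1/n₁+1/n₂)) = √(0.549746·0.450254·0.003042) = √(0.000752971) = 0.027440.
z = (0.575540 − 0.542820)/0.027440 = 0.032720/0.027440 = 1.1924.
p-value = P(Z > 1.192) ≈ 0.1166.

z = 1.1924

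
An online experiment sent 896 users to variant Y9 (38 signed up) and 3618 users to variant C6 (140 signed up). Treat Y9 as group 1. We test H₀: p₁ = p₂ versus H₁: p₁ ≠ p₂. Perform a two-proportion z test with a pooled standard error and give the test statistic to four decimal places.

z = 0.5116

p̂₁ = 38/896 = 0.0424107, p̂₂ = 140/3618 = 0.0386954.
Pooled p̂ = (38+140)/(896+3618) = 178/4514 = 0.0394329.
SE = √(0.0378779 × 0.00139247) = 0.0072625.
z = (0.0424107 − 0.0386954)/0.0072625 = 0.0037153/0.0072625 = 0.5116.
Two-sided p-value ≈ 2·Φ(−0.512) = 0.6089.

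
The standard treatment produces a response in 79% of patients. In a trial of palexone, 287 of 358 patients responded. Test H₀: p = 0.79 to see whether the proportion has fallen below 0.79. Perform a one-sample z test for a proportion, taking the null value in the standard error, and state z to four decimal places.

p̂ = 287/358 = 0.801676.
Under H₀, SE = √(0.79·0.21/358) = √(0.000463408) = 0.021527.
z = (0.801676 − 0.79)/0.021527 = 0.011676/0.021527 = 0.5424.
p-value = P(Z < 0.542) ≈ 0.7062.

z = 0.5424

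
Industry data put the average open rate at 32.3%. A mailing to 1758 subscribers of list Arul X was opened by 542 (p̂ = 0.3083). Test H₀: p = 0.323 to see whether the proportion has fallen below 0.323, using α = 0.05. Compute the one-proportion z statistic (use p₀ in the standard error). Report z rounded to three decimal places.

p̂ = 542/1758 ≈ 0.30830.
Standard error under H₀: √(0.323×0.677/1758) = 0.01115.
z = (0.30830 − 0.323)/0.01115 = -0.01470/0.01115 = -1.318.
p-value = P(Z < -1.318) ≈ 0.0938, so at α = 0.05 we fail to reject H₀.

z = -1.318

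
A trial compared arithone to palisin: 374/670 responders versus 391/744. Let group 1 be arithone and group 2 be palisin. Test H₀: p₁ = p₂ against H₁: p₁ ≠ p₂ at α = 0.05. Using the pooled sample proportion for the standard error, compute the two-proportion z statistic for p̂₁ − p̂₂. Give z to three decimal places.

z = 1.231

p̂₁ = 374/670 ≈ 0.55821, p̂₂ = 391/744 ≈ 0.52554.
Pooled p̂ = (374+391)/(670+744) = 765/1414 = 0.54102.
SE = √(p̂(1−p̂)(1/n₁+1/n₂)) = √(0.54102·0.45898·0.00283662) = √(0.000704383) = 0.02654.
z = (0.55821 − 0.52554)/0.02654 = 0.03267/0.02654 = 1.231.
p-value = 2·P(Z > 1.231) ≈ 0.2183, so at α = 0.05 we fail to reject H₀.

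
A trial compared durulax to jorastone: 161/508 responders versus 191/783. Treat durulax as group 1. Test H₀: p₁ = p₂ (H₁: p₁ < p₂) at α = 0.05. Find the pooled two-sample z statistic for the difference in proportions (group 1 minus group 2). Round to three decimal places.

p̂₁ = 161/508 = 0.31693, p̂₂ = 191/783 = 0.24393.
Pooled p̂ = (161+191)/(508+783) = 352/1291 = 0.27266.
SE = √(p̂(1−p̂)(1/n₁+1/n₂)) = √(0.27266·0.72734·0.00324564) = √(0.00064366) = 0.02537.
z = (0.31693 − 0.24393)/0.02537 = 0.07300/0.02537 = 2.877.
p-value = P(Z < 2.877) ≈ 0.9980. With α = 0.05, fail to reject H₀.

z = 2.877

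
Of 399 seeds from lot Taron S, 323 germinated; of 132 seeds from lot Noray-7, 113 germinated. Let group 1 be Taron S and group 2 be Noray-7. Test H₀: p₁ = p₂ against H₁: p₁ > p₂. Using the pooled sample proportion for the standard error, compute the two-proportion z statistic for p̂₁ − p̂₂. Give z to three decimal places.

p̂₁ = 323/399 ≈ 0.80952, p̂₂ = 113/132 ≈ 0.85606.
Pooled p̂ = (323+113)/(399+132) = 436/531 = 0.82109.
SE = √(0.1469 × 0.010082) = 0.03848.
z = (0.80952 − 0.85606)/0.03848 = -0.04654/0.03848 = -1.209.

z = -1.209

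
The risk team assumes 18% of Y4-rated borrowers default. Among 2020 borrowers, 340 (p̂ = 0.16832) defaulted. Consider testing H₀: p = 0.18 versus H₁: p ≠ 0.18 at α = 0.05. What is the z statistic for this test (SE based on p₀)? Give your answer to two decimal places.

z = -1.37

p̂ = 340/2020 = 0.16832.
Standard error under H₀: √(0.18×0.82/2020) = 0.00855.
z = (0.16832 − 0.18)/0.00855 = -0.01168/0.00855 = -1.37.
p-value = 2·P(Z > 1.367) ≈ 0.1717. With α = 0.05, fail to reject H₀.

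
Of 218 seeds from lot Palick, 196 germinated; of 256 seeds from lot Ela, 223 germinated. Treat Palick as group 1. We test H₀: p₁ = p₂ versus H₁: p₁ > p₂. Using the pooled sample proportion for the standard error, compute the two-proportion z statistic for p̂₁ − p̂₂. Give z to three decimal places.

z = 0.948

p̂₁ = 196/218 = 0.89908, p̂₂ = 223/256 = 0.87109.
Pooled p̂ = (196+223)/(218+256) = 419/474 = 0.88397.
SE = √(0.10257 × 0.00849341) = 0.02952.
z = (0.89908 − 0.87109)/0.02952 = 0.02799/0.02952 = 0.948.
p-value = P(Z > 0.948) ≈ 0.1715.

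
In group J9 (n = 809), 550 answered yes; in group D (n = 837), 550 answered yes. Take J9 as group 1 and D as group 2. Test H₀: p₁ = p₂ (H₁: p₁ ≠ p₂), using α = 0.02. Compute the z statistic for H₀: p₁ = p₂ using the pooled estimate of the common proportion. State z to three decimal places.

p̂₁ = 550/809 = 0.67985, p̂₂ = 550/837 = 0.65711.
Pooled p̂ = (550+550)/(809+837) = 1100/1646 = 0.66829.
SE = √(0.22168 × 0.00243084) = 0.02321.
z = (0.67985 − 0.65711)/0.02321 = 0.02274/0.02321 = 0.980.
Two-sided p-value ≈ 2·Φ(−0.980) = 0.3272; since p > α = 0.02, fail to reject H₀.

z = 0.980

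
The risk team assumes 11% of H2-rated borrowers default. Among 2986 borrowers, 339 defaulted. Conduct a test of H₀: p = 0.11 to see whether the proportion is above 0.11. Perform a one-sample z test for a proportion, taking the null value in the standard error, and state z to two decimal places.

p̂ = 339/2986 ≈ 0.11353.
Under H₀, SE = √(0.11·0.89/2986) = √(3.27863e-05) = 0.00573.
z = (0.11353 − 0.11)/0.00573 = 0.00353/0.00573 = 0.62.
p-value = P(Z > 0.616) ≈ 0.2688.

z = 0.62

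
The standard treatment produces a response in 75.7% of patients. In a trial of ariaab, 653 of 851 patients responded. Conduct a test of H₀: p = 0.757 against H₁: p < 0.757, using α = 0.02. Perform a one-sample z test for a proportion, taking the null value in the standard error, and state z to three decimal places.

z = 0.703

p̂ = 653/851 = 0.76733.
SE = √(p₀(1−p₀)/n) = √(0.18395/851) = 0.01470.
z = (0.76733 − 0.757)/0.01470 = 0.01033/0.01470 = 0.703.
p-value = P(Z < 0.703) ≈ 0.7589, so at α = 0.02 we fail to reject H₀.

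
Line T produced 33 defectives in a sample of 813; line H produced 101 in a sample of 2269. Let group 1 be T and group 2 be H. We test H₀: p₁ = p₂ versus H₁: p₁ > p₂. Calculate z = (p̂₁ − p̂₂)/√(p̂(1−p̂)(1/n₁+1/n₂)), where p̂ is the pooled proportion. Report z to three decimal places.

z = -0.471

p̂₁ = 33/813 = 0.040590, p̂₂ = 101/2269 = 0.044513.
Pooled p̂ = (33+101)/(813+2269) = 134/3082 = 0.043478.
SE = √(0.0415879 × 0.00167074) = 0.008336.
z = (0.040590 − 0.044513)/0.008336 = -0.003923/0.008336 = -0.471.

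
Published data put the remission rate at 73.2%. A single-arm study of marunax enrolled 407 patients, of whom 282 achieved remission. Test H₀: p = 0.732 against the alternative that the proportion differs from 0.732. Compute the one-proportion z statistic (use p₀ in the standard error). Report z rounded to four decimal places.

p̂ = 282/407 ≈ 0.692875.
Standard error under H₀: √(0.732×0.268/407) = 0.021955.
z = (0.692875 − 0.732)/0.021955 = -0.039125/0.021955 = -1.7821.

z = -1.7821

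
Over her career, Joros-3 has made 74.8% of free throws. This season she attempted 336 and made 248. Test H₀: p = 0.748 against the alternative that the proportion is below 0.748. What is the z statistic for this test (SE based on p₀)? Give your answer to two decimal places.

p̂ = 248/336 ≈ 0.7381.
SE = √(p₀(1−p₀)/n) = √(0.1885/336) = 0.0237.
z = (0.7381 − 0.748)/0.0237 = -0.0099/0.0237 = -0.42.
p-value = P(Z < -0.418) ≈ 0.3379.

z = -0.42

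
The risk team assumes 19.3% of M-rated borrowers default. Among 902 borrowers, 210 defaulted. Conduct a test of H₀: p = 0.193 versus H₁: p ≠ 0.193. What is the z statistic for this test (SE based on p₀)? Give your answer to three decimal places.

p̂ = 210/902 ≈ 0.23282.
Standard error under H₀: √(0.193×0.807/902) = 0.01314.
z = (0.23282 − 0.193)/0.01314 = 0.03982/0.01314 = 3.030.
p-value = 2·P(Z > 3.030) ≈ 0.0024.

z = 3.030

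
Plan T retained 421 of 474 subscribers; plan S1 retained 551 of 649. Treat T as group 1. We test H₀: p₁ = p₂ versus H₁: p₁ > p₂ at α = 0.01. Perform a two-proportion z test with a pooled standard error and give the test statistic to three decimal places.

p̂₁ = 421/474 = 0.888186, p̂₂ = 551/649 = 0.848998.
Pooled p̂ = (421+551)/(474+649) = 972/1123 = 0.865539.
SE = √(0.116381 × 0.00365054) = 0.020612.
z = (0.888186 − 0.848998)/0.020612 = 0.039188/0.020612 = 1.901.
p-value = P(Z > 1.901) ≈ 0.0286, so at α = 0.01 we fail to reject H₀.

z = 1.901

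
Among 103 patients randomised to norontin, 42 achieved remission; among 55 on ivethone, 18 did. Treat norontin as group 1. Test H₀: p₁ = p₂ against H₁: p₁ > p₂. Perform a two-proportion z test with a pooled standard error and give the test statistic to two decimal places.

z = 0.99

p̂₁ = 42/103 ≈ 0.4078, p̂₂ = 18/55 ≈ 0.3273.
Pooled p̂ = (42+18)/(103+55) = 60/158 = 0.3797.
SE = √(p̂(1−p̂)(1/n₁+1/n₂)) = √(0.3797·0.6203·0.0278906) = √(0.00656932) = 0.0811.
z = (0.4078 − 0.3273)/0.0811 = 0.0805/0.0811 = 0.99.
p-value = P(Z > 0.993) ≈ 0.1603.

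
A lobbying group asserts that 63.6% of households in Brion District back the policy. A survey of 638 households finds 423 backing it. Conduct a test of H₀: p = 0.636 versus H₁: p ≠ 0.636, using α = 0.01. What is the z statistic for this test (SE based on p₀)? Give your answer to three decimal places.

z = 1.418

p̂ = 423/638 ≈ 0.66301.
SE = √(p₀(1−p₀)/n) = √(0.2315/638) = 0.01905.
z = (0.66301 − 0.636)/0.01905 = 0.02701/0.01905 = 1.418.
p-value = 2·P(Z > 1.418) ≈ 0.1562, so at α = 0.01 we fail to reject H₀.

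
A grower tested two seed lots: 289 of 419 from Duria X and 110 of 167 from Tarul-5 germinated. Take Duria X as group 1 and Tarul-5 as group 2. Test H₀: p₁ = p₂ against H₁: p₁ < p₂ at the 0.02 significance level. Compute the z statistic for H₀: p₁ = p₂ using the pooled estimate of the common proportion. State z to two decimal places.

p̂₁ = 289/419 ≈ 0.6897, p̂₂ = 110/167 ≈ 0.6587.
Pooled p̂ = (289+110)/(419+167) = 399/586 = 0.6809.
SE = √(0.21728 × 0.00837466) = 0.0427.
z = (0.6897 − 0.6587)/0.0427 = 0.0310/0.0427 = 0.73.
p-value = P(Z < 0.728) ≈ 0.7667; since p > α = 0.02, fail to reject H₀.

z = 0.73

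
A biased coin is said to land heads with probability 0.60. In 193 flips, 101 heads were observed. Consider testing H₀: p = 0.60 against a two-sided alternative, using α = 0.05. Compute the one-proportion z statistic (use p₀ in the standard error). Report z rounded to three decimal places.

z = -2.175

p̂ = 101/193 ≈ 0.52332.
Under H₀, SE = √(0.6·0.4/193) = √(0.00124352) = 0.03526.
z = (0.52332 − 0.6)/0.03526 = -0.07668/0.03526 = -2.175.
Two-sided p-value ≈ 2·Φ(−2.175) = 0.0297; since p < α = 0.05, reject H₀.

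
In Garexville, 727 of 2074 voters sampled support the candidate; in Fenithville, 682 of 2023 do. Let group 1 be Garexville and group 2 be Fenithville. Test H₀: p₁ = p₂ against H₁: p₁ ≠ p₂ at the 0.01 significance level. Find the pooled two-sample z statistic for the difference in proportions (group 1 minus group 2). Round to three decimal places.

p̂₁ = 727/2074 ≈ 0.350530, p̂₂ = 682/2023 ≈ 0.337123.
Pooled p̂ = (727+682)/(2074+2023) = 1409/4097 = 0.343910.
SE = √(p̂(1−p̂)(1/n₁+1/n₂)) = √(0.343910·0.656090·0.000976475) = √(0.000220328) = 0.014843.
z = (0.350530 − 0.337123)/0.014843 = 0.013407/0.014843 = 0.903.
Two-sided p-value ≈ 2·Φ(−0.903) = 0.3664. With α = 0.01, fail to reject H₀.

z = 0.903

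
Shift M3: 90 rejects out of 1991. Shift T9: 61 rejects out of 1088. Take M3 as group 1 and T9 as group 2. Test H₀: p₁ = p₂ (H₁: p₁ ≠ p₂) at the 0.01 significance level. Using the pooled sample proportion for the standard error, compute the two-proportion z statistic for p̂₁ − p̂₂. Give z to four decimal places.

z = -1.3342

p̂₁ = 90/1991 = 0.045203, p̂₂ = 61/1088 = 0.056066.
Pooled p̂ = (90+61)/(1991+1088) = 151/3079 = 0.049042.
SE = √(p̂(1−p̂)(1/n₁+1/n₂)) = √(0.049042·0.950958·0.00142138) = √(6.62885e-05) = 0.008142.
z = (0.045203 − 0.056066)/0.008142 = -0.010863/0.008142 = -1.3342.
p-value = 2·P(Z > 1.334) ≈ 0.1821. With α = 0.01, fail to reject H₀.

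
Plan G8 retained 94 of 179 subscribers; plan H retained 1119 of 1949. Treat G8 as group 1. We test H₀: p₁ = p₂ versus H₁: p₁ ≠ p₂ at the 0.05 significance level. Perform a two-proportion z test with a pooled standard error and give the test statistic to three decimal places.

z = -1.267

p̂₁ = 94/179 = 0.52514, p̂₂ = 1119/1949 = 0.57414.
Pooled p̂ = (94+1119)/(179+1949) = 1213/2128 = 0.57002.
SE = √(0.245097 × 0.00609968) = 0.03867.
z = (0.52514 − 0.57414)/0.03867 = -0.04900/0.03867 = -1.267.
Two-sided p-value ≈ 2·Φ(−1.267) = 0.2050. With α = 0.05, fail to reject H₀.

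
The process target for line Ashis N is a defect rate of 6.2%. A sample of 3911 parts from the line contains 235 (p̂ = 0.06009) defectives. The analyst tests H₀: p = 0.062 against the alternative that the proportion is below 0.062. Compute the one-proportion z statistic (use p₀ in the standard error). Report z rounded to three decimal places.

p̂ = 235/3911 = 0.060087.
Under H₀, SE = √(0.062·0.938/3911) = √(1.48699e-05) = 0.003856.
z = (0.060087 − 0.062)/0.003856 = -0.001913/0.003856 = -0.496.

z = -0.496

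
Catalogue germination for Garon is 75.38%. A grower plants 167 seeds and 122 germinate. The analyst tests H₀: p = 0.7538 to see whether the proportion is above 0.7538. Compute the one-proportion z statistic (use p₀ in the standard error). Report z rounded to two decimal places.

p̂ = 122/167 ≈ 0.7305.
Under H₀, SE = √(0.7538·0.2462/167) = √(0.00111129) = 0.0333.
z = (0.7305 − 0.7538)/0.0333 = -0.0233/0.0333 = -0.70.
p-value = P(Z > -0.698) ≈ 0.7573.

z = -0.70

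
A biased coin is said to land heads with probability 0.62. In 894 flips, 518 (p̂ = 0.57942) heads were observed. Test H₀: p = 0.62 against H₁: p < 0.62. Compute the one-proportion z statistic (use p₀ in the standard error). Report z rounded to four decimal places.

p̂ = 518/894 = 0.579418.
Standard error under H₀: √(0.62×0.38/894) = 0.016234.
z = (0.579418 − 0.62)/0.016234 = -0.040582/0.016234 = -2.4998.

z = -2.4998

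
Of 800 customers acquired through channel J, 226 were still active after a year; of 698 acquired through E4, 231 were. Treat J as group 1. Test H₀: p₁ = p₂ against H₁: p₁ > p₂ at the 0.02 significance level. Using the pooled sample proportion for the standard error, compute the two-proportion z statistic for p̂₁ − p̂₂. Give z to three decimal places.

z = -2.031

p̂₁ = 226/800 ≈ 0.28250, p̂₂ = 231/698 ≈ 0.33095.
Pooled p̂ = (226+231)/(800+698) = 457/1498 = 0.30507.
SE = √(0.212004 × 0.00268266) = 0.02385.
z = (0.28250 − 0.33095)/0.02385 = -0.04845/0.02385 = -2.031.
p-value = P(Z > -2.031) ≈ 0.9789, so at α = 0.02 we fail to reject H₀.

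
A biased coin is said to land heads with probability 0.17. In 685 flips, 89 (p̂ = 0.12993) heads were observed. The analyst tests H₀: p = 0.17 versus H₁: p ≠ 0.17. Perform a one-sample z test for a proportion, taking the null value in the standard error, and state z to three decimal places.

p̂ = 89/685 = 0.12993.
SE = √(p₀(1−p₀)/n) = √(0.1411/685) = 0.01435.
z = (0.12993 − 0.17)/0.01435 = -0.04007/0.01435 = -2.792.
p-value = 2·P(Z > 2.792) ≈ 0.0052.

z = -2.792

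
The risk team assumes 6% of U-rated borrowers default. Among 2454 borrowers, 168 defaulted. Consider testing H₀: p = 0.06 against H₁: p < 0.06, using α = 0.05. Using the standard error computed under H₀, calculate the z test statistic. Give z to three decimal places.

z = 1.765

p̂ = 168/2454 = 0.068460.
SE = √(p₀(1−p₀)/n) = √(0.0564/2454) = 0.004794.
z = (0.068460 − 0.06)/0.004794 = 0.008460/0.004794 = 1.765.
p-value = P(Z < 1.765) ≈ 0.9612; since p > α = 0.05, fail to reject H₀.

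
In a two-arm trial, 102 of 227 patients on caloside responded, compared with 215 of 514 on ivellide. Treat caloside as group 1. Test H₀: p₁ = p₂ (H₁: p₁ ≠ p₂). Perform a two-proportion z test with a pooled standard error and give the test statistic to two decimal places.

p̂₁ = 102/227 ≈ 0.4493, p̂₂ = 215/514 ≈ 0.4183.
Pooled p̂ = (102+215)/(227+514) = 317/741 = 0.4278.
SE = √(0.244787 × 0.00635081) = 0.0394.
z = (0.4493 − 0.4183)/0.0394 = 0.0310/0.0394 = 0.79.
p-value = 2·P(Z > 0.788) ≈ 0.4310.

z = 0.79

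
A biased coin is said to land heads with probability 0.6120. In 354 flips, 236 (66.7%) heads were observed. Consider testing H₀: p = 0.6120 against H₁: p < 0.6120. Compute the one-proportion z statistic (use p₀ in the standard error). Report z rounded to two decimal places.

p̂ = 236/354 ≈ 0.6667.
SE = √(p₀(1−p₀)/n) = √(0.23746/354) = 0.0259.
z = (0.6667 − 0.612)/0.0259 = 0.0547/0.0259 = 2.11.

z = 2.11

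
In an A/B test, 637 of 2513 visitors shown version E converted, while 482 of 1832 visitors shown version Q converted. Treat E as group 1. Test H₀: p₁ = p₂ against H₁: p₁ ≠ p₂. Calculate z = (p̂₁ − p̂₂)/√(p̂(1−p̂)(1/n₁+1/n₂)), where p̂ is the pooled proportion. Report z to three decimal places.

p̂₁ = 637/2513 = 0.25348, p̂₂ = 482/1832 = 0.26310.
Pooled p̂ = (637+482)/(2513+1832) = 1119/4345 = 0.25754.
SE = √(p̂(1−p̂)(1/n₁+1/n₂)) = √(0.25754·0.74246·0.000943782) = √(0.000180462) = 0.01343.
z = (0.25348 − 0.26310)/0.01343 = -0.00962/0.01343 = -0.716.

z = -0.716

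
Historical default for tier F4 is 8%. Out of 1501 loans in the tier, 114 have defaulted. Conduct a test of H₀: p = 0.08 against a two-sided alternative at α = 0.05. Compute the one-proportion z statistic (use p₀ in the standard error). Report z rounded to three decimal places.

p̂ = 114/1501 = 0.0759494.
SE = √(p₀(1−p₀)/n) = √(0.0736/1501) = 0.0070024.
z = (0.0759494 − 0.08)/0.0070024 = -0.0040506/0.0070024 = -0.578.
Two-sided p-value ≈ 2·Φ(−0.578) = 0.5630. With α = 0.05, fail to reject H₀.

z = -0.578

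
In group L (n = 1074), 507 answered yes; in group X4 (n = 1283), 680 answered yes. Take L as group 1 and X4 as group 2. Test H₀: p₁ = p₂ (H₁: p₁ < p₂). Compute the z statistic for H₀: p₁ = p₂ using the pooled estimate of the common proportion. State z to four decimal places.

p̂₁ = 507/1074 = 0.4720670, p̂₂ = 680/1283 = 0.5300078.
Pooled p̂ = (507+680)/(1074+1283) = 1187/2357 = 0.5036063.
SE = √(p̂(1−p̂)(1/n₁+1/n₂)) = √(0.5036063·0.4963937·0.00171052) = √(0.000427608) = 0.0206787.
z = (0.4720670 − 0.5300078)/0.0206787 = -0.0579408/0.0206787 = -2.8020.

z = -2.8020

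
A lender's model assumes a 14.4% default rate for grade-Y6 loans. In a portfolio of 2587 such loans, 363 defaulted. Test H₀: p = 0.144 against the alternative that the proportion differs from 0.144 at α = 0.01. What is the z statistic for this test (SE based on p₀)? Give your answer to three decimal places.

z = -0.534

p̂ = 363/2587 = 0.140317.
Standard error under H₀: √(0.144×0.856/2587) = 0.006903.
z = (0.140317 − 0.144)/0.006903 = -0.003683/0.006903 = -0.534.
Two-sided p-value ≈ 2·Φ(−0.534) = 0.5936; since p > α = 0.01, fail to reject H₀.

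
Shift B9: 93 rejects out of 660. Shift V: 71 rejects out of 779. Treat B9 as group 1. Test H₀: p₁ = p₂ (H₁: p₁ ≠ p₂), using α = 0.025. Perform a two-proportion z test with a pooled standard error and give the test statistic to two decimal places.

z = 2.96

p̂₁ = 93/660 = 0.1409, p̂₂ = 71/779 = 0.0911.
Pooled p̂ = (93+71)/(660+779) = 164/1439 = 0.1140.
SE = √(0.100979 × 0.00279885) = 0.0168.
z = (0.1409 − 0.0911)/0.0168 = 0.0498/0.0168 = 2.96.
p-value = 2·P(Z > 2.960) ≈ 0.0031. With α = 0.025, reject H₀.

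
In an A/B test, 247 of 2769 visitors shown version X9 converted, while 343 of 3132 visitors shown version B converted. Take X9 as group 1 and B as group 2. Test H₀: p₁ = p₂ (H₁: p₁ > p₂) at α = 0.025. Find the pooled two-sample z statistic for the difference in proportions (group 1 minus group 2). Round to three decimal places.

z = -2.596

p̂₁ = 247/2769 = 0.089202, p̂₂ = 343/3132 = 0.109515.
Pooled p̂ = (247+343)/(2769+3132) = 590/5901 = 0.099983.
SE = √(0.0899864 × 0.000680426) = 0.007825.
z = (0.089202 − 0.109515)/0.007825 = -0.020313/0.007825 = -2.596.
p-value = P(Z > -2.596) ≈ 0.9953. With α = 0.025, fail to reject H₀.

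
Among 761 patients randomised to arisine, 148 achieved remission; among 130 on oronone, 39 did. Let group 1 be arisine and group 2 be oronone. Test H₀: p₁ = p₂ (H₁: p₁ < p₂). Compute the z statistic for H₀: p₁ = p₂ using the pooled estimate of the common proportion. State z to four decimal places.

p̂₁ = 148/761 ≈ 0.194481, p̂₂ = 39/130 ≈ 0.300000.
Pooled p̂ = (148+39)/(761+130) = 187/891 = 0.209877.
SE = √(0.165828 × 0.00900637) = 0.038646.
z = (0.194481 − 0.300000)/0.038646 = -0.105519/0.038646 = -2.7304.

z = -2.7304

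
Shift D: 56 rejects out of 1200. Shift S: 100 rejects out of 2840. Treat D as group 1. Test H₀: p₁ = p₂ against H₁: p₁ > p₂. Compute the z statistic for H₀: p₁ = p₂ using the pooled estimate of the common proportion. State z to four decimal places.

p̂₁ = 56/1200 = 0.0466667, p̂₂ = 100/2840 = 0.0352113.
Pooled p̂ = (56+100)/(1200+2840) = 156/4040 = 0.0386139.
SE = √(0.0371228 × 0.00118545) = 0.0066338.
z = (0.0466667 − 0.0352113)/0.0066338 = 0.0114554/0.0066338 = 1.7268.
p-value = P(Z > 1.727) ≈ 0.0421.

z = 1.7268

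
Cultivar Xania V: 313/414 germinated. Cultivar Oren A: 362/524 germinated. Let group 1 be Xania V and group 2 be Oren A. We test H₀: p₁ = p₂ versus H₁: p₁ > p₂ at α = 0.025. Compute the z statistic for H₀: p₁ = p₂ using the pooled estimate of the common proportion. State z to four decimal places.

p̂₁ = 313/414 ≈ 0.756039, p̂₂ = 362/524 ≈ 0.690840.
Pooled p̂ = (313+362)/(414+524) = 675/938 = 0.719616.
SE = √(p̂(1−p̂)(1/n₁+1/n₂)) = √(0.719616·0.280384·0.00432386) = √(0.000872419) = 0.029537.
z = (0.756039 − 0.690840)/0.029537 = 0.065199/0.029537 = 2.2074.
p-value = P(Z > 2.207) ≈ 0.0136. With α = 0.025, reject H₀.

z = 2.2074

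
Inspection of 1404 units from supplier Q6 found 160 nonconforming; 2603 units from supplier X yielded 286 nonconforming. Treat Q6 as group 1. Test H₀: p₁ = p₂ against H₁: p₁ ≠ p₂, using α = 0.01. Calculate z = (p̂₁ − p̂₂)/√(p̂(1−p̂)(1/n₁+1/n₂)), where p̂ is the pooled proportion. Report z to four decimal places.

p̂₁ = 160/1404 ≈ 0.1139601, p̂₂ = 286/2603 ≈ 0.1098732.
Pooled p̂ = (160+286)/(1404+2603) = 446/4007 = 0.1113052.
SE = √(p̂(1−p̂)(1/n₁+1/n₂)) = √(0.1113052·0.8886948·0.00109642) = √(0.000108454) = 0.0104141.
z = (0.1139601 − 0.1098732)/0.0104141 = 0.0040869/0.0104141 = 0.3924.
Two-sided p-value ≈ 2·Φ(−0.392) = 0.6947. With α = 0.01, fail to reject H₀.

z = 0.3924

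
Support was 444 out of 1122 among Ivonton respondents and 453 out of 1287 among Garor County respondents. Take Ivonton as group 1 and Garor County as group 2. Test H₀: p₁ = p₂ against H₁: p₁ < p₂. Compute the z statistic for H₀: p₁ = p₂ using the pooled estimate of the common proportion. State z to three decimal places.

p̂₁ = 444/1122 = 0.39572, p̂₂ = 453/1287 = 0.35198.
Pooled p̂ = (444+453)/(1122+1287) = 897/2409 = 0.37235.
SE = √(0.233706 × 0.00166827) = 0.01975.
z = (0.39572 − 0.35198)/0.01975 = 0.04374/0.01975 = 2.215.

z = 2.215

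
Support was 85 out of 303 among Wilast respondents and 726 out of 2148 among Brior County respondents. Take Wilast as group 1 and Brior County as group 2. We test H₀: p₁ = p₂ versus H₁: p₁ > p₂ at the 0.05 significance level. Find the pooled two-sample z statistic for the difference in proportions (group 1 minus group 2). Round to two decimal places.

z = -1.99

p̂₁ = 85/303 ≈ 0.2805, p̂₂ = 726/2148 ≈ 0.3380.
Pooled p̂ = (85+726)/(303+2148) = 811/2451 = 0.3309.
SE = √(p̂(1−p̂)(1/n₁+1/n₂)) = √(0.3309·0.6691·0.00376588) = √(0.000833767) = 0.0289.
z = (0.2805 − 0.3380)/0.0289 = -0.0575/0.0289 = -1.99.
p-value = P(Z > -1.990) ≈ 0.9767. With α = 0.05, fail to reject H₀.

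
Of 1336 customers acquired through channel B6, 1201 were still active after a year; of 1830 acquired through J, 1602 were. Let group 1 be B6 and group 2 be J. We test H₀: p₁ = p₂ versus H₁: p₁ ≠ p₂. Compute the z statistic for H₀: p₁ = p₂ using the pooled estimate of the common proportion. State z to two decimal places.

z = 2.05

p̂₁ = 1201/1336 = 0.8990, p̂₂ = 1602/1830 = 0.8754.
Pooled p̂ = (1201+1602)/(1336+1830) = 2803/3166 = 0.8853.
SE = √(0.10151 × 0.00129495) = 0.0115.
z = (0.8990 − 0.8754)/0.0115 = 0.0236/0.0115 = 2.05.
p-value = 2·P(Z > 2.053) ≈ 0.0400.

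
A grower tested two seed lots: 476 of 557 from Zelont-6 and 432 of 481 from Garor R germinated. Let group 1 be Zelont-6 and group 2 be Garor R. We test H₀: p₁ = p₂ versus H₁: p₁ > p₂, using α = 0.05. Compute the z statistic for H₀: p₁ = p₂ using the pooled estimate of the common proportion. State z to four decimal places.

p̂₁ = 476/557 ≈ 0.854578, p̂₂ = 432/481 ≈ 0.898129.
Pooled p̂ = (476+432)/(557+481) = 908/1038 = 0.874759.
SE = √(p̂(1−p̂)(1/n₁+1/n₂)) = √(0.874759·0.125241·0.00387433) = √(0.000424455) = 0.020602.
z = (0.854578 − 0.898129)/0.020602 = -0.043551/0.020602 = -2.1139.
p-value = P(Z > -2.114) ≈ 0.9827; since p > α = 0.05, fail to reject H₀.

z = -2.1139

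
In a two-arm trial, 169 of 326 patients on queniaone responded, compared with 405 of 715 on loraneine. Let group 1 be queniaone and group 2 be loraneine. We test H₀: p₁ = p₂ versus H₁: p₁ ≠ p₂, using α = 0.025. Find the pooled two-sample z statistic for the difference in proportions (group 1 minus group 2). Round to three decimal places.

p̂₁ = 169/326 = 0.51840, p̂₂ = 405/715 = 0.56643.
Pooled p̂ = (169+405)/(326+715) = 574/1041 = 0.55139.
SE = √(0.247359 × 0.00446609) = 0.03324.
z = (0.51840 − 0.56643)/0.03324 = -0.04803/0.03324 = -1.445.
Two-sided p-value ≈ 2·Φ(−1.445) = 0.1485; since p > α = 0.025, fail to reject H₀.

z = -1.445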